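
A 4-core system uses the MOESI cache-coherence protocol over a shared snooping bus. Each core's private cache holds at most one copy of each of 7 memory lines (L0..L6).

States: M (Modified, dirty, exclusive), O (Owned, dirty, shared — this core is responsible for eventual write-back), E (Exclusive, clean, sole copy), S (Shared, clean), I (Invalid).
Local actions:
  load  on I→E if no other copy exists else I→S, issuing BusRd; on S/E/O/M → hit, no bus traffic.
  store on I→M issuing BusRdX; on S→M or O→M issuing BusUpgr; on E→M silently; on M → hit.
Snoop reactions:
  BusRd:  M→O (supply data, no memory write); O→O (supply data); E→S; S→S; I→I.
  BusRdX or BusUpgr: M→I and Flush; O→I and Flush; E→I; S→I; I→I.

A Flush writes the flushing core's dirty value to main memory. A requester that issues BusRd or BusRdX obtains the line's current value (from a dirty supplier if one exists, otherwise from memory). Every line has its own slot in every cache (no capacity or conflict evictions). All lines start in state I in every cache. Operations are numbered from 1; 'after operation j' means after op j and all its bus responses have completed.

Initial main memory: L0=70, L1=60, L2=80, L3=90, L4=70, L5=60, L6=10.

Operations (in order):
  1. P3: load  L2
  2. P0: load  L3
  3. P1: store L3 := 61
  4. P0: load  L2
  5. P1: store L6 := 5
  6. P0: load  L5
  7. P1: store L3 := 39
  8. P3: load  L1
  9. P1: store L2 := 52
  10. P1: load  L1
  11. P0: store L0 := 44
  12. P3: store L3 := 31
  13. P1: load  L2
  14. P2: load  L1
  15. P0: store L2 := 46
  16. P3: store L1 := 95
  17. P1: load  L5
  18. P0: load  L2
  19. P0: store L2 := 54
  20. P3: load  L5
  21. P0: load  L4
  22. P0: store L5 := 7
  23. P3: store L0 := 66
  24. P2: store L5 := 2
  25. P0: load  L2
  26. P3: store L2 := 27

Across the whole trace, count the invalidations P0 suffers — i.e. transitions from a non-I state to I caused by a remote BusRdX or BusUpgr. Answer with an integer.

  op1 P3: load  L2 → I/I/I/E on L2; bus BusRd; mem=80
  op2 P0: load  L3 → E/I/I/I on L3; bus BusRd; mem=90
  op3 P1: store L3 := 61 → I/M/I/I on L3; bus BusRdX; mem=90
  op4 P0: load  L2 → S/I/I/S on L2; bus BusRd; mem=80
  op5 P1: store L6 := 5 → I/M/I/I on L6; bus BusRdX; mem=10
  op6 P0: load  L5 → E/I/I/I on L5; bus BusRd; mem=60
  op7 P1: store L3 := 39 → I/M/I/I on L3; bus (none); mem=90
  op8 P3: load  L1 → I/I/I/E on L1; bus BusRd; mem=60
  op9 P1: store L2 := 52 → I/M/I/I on L2; bus BusRdX; mem=80
  op10 P1: load  L1 → I/S/I/S on L1; bus BusRd; mem=60
  op11 P0: store L0 := 44 → M/I/I/I on L0; bus BusRdX; mem=70
  op12 P3: store L3 := 31 → I/I/I/M on L3; bus BusRdX Flush; mem=39
  op13 P1: load  L2 → I/M/I/I on L2; bus (none); mem=80
  op14 P2: load  L1 → I/S/S/S on L1; bus BusRd; mem=60
  op15 P0: store L2 := 46 → M/I/I/I on L2; bus BusRdX Flush; mem=52
  op16 P3: store L1 := 95 → I/I/I/M on L1; bus BusUpgr; mem=60
  op17 P1: load  L5 → S/S/I/I on L5; bus BusRd; mem=60
  op18 P0: load  L2 → M/I/I/I on L2; bus (none); mem=52
  op19 P0: store L2 := 54 → M/I/I/I on L2; bus (none); mem=52
  op20 P3: load  L5 → S/S/I/S on L5; bus BusRd; mem=60
  op21 P0: load  L4 → E/I/I/I on L4; bus BusRd; mem=70
  op22 P0: store L5 := 7 → M/I/I/I on L5; bus BusUpgr; mem=60
  op23 P3: store L0 := 66 → I/I/I/M on L0; bus BusRdX Flush; mem=44
  op24 P2: store L5 := 2 → I/I/M/I on L5; bus BusRdX Flush; mem=7
  op25 P0: load  L2 → M/I/I/I on L2; bus (none); mem=52
  op26 P3: store L2 := 27 → I/I/I/M on L2; bus BusRdX Flush; mem=54

invalidations = 5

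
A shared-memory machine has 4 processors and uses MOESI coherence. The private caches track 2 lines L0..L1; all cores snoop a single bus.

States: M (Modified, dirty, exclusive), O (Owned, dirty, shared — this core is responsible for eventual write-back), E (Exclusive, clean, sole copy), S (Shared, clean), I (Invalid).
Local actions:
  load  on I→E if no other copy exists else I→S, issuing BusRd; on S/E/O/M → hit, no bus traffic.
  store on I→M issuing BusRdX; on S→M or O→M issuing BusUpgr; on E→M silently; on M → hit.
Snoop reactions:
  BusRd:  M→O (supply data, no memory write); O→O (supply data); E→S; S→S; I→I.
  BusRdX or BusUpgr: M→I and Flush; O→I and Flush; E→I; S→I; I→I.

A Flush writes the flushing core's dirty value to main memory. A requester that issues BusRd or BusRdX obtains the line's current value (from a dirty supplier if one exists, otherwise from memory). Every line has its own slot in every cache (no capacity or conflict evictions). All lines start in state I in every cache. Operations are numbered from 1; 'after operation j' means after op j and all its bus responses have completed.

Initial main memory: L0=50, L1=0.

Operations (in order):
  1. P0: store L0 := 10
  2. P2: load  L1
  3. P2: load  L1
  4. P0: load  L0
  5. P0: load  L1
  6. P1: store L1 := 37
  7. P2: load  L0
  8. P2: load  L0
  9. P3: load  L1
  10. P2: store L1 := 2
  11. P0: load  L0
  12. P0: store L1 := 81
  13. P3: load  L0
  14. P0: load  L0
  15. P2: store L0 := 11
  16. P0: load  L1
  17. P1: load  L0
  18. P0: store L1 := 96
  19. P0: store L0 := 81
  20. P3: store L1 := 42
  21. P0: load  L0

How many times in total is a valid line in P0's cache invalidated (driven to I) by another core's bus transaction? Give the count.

step 1: P0: store L0 := 10  ⟶  MIII  (L0)  txn=BusRdX  M[L0]=50
step 2: P2: load  L1  ⟶  IIEI  (L1)  txn=BusRd  M[L1]=0
step 3: P2: load  L1  ⟶  IIEI  (L1)  txn=∅  M[L1]=0
step 4: P0: load  L0  ⟶  MIII  (L0)  txn=∅  M[L0]=50
step 5: P0: load  L1  ⟶  SISI  (L1)  txn=BusRd  M[L1]=0
step 6: P1: store L1 := 37  ⟶  IMII  (L1)  txn=BusRdX  M[L1]=0
step 7: P2: load  L0  ⟶  OISI  (L0)  txn=BusRd  M[L0]=50
step 8: P2: load  L0  ⟶  OISI  (L0)  txn=∅  M[L0]=50
step 9: P3: load  L1  ⟶  IOIS  (L1)  txn=BusRd  M[L1]=0
step 10: P2: store L1 := 2  ⟶  IIMI  (L1)  txn=BusRdX+Flush  M[L1]=37
step 11: P0: load  L0  ⟶  OISI  (L0)  txn=∅  M[L0]=50
step 12: P0: store L1 := 81  ⟶  MIII  (L1)  txn=BusRdX+Flush  M[L1]=2
step 13: P3: load  L0  ⟶  OISS  (L0)  txn=BusRd  M[L0]=50
step 14: P0: load  L0  ⟶  OISS  (L0)  txn=∅  M[L0]=50
step 15: P2: store L0 := 11  ⟶  IIMI  (L0)  txn=BusUpgr+Flush  M[L0]=10
step 16: P0: load  L1  ⟶  MIII  (L1)  txn=∅  M[L1]=2
step 17: P1: load  L0  ⟶  ISOI  (L0)  txn=BusRd  M[L0]=10
step 18: P0: store L1 := 96  ⟶  MIII  (L1)  txn=∅  M[L1]=2
step 19: P0: store L0 := 81  ⟶  MIII  (L0)  txn=BusRdX+Flush  M[L0]=11
step 20: P3: store L1 := 42  ⟶  IIIM  (L1)  txn=BusRdX+Flush  M[L1]=96
step 21: P0: load  L0  ⟶  MIII  (L0)  txn=∅  M[L0]=11

invalidations = 3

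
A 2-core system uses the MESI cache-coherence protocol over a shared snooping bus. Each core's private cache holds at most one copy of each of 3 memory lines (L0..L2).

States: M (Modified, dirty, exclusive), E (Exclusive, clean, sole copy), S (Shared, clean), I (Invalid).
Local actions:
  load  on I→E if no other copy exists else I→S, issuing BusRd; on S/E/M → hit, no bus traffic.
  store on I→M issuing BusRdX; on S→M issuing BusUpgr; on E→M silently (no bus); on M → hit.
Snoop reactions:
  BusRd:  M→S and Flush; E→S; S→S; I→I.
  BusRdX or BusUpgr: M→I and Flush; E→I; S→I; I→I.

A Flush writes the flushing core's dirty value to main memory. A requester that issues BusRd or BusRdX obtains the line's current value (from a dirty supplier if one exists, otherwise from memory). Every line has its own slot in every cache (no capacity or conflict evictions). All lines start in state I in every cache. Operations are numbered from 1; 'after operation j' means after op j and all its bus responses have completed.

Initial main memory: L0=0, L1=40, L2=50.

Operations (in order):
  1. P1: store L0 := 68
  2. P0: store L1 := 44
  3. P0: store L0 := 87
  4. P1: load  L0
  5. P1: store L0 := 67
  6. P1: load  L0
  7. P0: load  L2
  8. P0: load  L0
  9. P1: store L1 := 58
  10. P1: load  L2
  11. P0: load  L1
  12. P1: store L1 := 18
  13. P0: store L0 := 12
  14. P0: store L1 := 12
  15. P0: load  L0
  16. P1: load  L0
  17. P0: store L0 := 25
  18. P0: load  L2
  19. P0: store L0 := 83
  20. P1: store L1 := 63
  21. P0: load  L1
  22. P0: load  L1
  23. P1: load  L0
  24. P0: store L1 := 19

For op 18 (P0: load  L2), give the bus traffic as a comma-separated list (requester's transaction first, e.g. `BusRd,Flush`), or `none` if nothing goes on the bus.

bus = none

1. P1: store L0 := 68  bus=[BusRdX]  L0: P0=I P1=M  mem[L0]=0
2. P0: store L1 := 44  bus=[BusRdX]  L1: P0=M P1=I  mem[L1]=40
3. P0: store L0 := 87  bus=[BusRdX,Flush]  L0: P0=M P1=I  mem[L0]=68
4. P1: load  L0  bus=[BusRd,Flush]  L0: P0=S P1=S  mem[L0]=87
5. P1: store L0 := 67  bus=[BusUpgr]  L0: P0=I P1=M  mem[L0]=87
6. P1: load  L0  bus=[-]  L0: P0=I P1=M  mem[L0]=87
7. P0: load  L2  bus=[BusRd]  L2: P0=E P1=I  mem[L2]=50
8. P0: load  L0  bus=[BusRd,Flush]  L0: P0=S P1=S  mem[L0]=67
9. P1: store L1 := 58  bus=[BusRdX,Flush]  L1: P0=I P1=M  mem[L1]=44
10. P1: load  L2  bus=[BusRd]  L2: P0=S P1=S  mem[L2]=50
11. P0: load  L1  bus=[BusRd,Flush]  L1: P0=S P1=S  mem[L1]=58
12. P1: store L1 := 18  bus=[BusUpgr]  L1: P0=I P1=M  mem[L1]=58
13. P0: store L0 := 12  bus=[BusUpgr]  L0: P0=M P1=I  mem[L0]=67
14. P0: store L1 := 12  bus=[BusRdX,Flush]  L1: P0=M P1=I  mem[L1]=18
15. P0: load  L0  bus=[-]  L0: P0=M P1=I  mem[L0]=67
16. P1: load  L0  bus=[BusRd,Flush]  L0: P0=S P1=S  mem[L0]=12
17. P0: store L0 := 25  bus=[BusUpgr]  L0: P0=M P1=I  mem[L0]=12
18. P0: load  L2  bus=[-]  L2: P0=S P1=S  mem[L2]=50
19. P0: store L0 := 83  bus=[-]  L0: P0=M P1=I  mem[L0]=12
20. P1: store L1 := 63  bus=[BusRdX,Flush]  L1: P0=I P1=M  mem[L1]=12
21. P0: load  L1  bus=[BusRd,Flush]  L1: P0=S P1=S  mem[L1]=63
22. P0: load  L1  bus=[-]  L1: P0=S P1=S  mem[L1]=63
23. P1: load  L0  bus=[BusRd,Flush]  L0: P0=S P1=S  mem[L0]=83
24. P0: store L1 := 19  bus=[BusUpgr]  L1: P0=M P1=I  mem[L1]=63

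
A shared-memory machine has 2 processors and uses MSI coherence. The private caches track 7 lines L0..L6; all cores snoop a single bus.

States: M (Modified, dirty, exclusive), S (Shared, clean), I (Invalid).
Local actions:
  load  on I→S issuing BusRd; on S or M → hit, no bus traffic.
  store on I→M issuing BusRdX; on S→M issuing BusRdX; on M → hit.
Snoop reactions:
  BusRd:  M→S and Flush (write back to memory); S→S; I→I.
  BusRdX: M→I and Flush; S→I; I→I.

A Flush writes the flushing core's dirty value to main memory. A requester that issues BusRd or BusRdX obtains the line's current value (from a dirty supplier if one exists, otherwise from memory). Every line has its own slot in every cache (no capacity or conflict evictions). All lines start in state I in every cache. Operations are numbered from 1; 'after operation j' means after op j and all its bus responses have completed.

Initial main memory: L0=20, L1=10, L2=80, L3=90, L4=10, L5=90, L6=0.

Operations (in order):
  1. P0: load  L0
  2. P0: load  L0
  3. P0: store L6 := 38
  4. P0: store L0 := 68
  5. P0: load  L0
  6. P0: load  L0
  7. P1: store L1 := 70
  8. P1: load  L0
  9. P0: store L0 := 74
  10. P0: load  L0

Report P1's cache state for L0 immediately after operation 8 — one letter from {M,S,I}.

  op1 P0: load  L0 → S/I on L0; bus BusRd; mem=20
  op2 P0: load  L0 → S/I on L0; bus (none); mem=20
  op3 P0: store L6 := 38 → M/I on L6; bus BusRdX; mem=0
  op4 P0: store L0 := 68 → M/I on L0; bus BusRdX; mem=20
  op5 P0: load  L0 → M/I on L0; bus (none); mem=20
  op6 P0: load  L0 → M/I on L0; bus (none); mem=20
  op7 P1: store L1 := 70 → I/M on L1; bus BusRdX; mem=10
  op8 P1: load  L0 → S/S on L0; bus BusRd Flush; mem=68
  op9 P0: store L0 := 74 → M/I on L0; bus BusRdX; mem=68
  op10 P0: load  L0 → M/I on L0; bus (none); mem=68

state = S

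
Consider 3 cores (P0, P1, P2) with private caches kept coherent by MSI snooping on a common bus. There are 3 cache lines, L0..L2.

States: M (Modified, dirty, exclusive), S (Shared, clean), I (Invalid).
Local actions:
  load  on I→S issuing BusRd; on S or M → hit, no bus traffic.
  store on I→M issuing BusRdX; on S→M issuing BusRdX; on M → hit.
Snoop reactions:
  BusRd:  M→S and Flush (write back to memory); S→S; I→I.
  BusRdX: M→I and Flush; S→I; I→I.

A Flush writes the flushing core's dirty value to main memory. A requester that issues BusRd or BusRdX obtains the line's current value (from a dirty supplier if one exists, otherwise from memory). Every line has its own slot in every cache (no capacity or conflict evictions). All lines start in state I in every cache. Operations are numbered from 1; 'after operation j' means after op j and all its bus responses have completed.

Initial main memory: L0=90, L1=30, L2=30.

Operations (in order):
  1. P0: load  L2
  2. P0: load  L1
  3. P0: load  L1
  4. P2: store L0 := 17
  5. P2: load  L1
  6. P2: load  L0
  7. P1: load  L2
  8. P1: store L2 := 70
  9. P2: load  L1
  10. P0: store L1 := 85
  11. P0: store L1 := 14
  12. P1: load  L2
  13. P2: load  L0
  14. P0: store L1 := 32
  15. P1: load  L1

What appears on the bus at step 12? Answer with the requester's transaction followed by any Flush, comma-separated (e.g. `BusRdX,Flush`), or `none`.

step 1: P0: load  L2  ⟶  SII  (L2)  txn=BusRd  M[L2]=30
step 2: P0: load  L1  ⟶  SII  (L1)  txn=BusRd  M[L1]=30
step 3: P0: load  L1  ⟶  SII  (L1)  txn=∅  M[L1]=30
step 4: P2: store L0 := 17  ⟶  IIM  (L0)  txn=BusRdX  M[L0]=90
step 5: P2: load  L1  ⟶  SIS  (L1)  txn=BusRd  M[L1]=30
step 6: P2: load  L0  ⟶  IIM  (L0)  txn=∅  M[L0]=90
step 7: P1: load  L2  ⟶  SSI  (L2)  txn=BusRd  M[L2]=30
step 8: P1: store L2 := 70  ⟶  IMI  (L2)  txn=BusRdX  M[L2]=30
step 9: P2: load  L1  ⟶  SIS  (L1)  txn=∅  M[L1]=30
step 10: P0: store L1 := 85  ⟶  MII  (L1)  txn=BusRdX  M[L1]=30
step 11: P0: store L1 := 14  ⟶  MII  (L1)  txn=∅  M[L1]=30
step 12: P1: load  L2  ⟶  IMI  (L2)  txn=∅  M[L2]=30
step 13: P2: load  L0  ⟶  IIM  (L0)  txn=∅  M[L0]=90
step 14: P0: store L1 := 32  ⟶  MII  (L1)  txn=∅  M[L1]=30
step 15: P1: load  L1  ⟶  SSI  (L1)  txn=BusRd+Flush  M[L1]=32

bus = none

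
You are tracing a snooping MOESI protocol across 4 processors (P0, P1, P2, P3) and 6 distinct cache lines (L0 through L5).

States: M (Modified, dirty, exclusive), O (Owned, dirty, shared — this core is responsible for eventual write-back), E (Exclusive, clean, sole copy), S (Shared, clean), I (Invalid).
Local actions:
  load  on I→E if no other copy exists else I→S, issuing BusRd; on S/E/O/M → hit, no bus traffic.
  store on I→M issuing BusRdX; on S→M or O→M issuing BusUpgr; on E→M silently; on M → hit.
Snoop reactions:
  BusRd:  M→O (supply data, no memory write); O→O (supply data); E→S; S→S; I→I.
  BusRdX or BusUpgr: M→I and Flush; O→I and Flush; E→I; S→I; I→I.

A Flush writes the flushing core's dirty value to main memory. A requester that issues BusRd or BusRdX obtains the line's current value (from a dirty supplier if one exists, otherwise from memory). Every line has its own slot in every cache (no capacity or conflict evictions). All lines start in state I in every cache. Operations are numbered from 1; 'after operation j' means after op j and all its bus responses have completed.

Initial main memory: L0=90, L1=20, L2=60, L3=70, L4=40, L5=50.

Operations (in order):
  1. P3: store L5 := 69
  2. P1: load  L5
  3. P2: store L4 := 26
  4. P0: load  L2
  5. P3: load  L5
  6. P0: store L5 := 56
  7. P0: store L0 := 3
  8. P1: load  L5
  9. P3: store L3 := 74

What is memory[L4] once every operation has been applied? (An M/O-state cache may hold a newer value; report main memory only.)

memory[L4] = 40

step 1: P3: store L5 := 69  ⟶  IIIM  (L5)  txn=BusRdX  M[L5]=50
step 2: P1: load  L5  ⟶  ISIO  (L5)  txn=BusRd  M[L5]=50
step 3: P2: store L4 := 26  ⟶  IIMI  (L4)  txn=BusRdX  M[L4]=40
step 4: P0: load  L2  ⟶  EIII  (L2)  txn=BusRd  M[L2]=60
step 5: P3: load  L5  ⟶  ISIO  (L5)  txn=∅  M[L5]=50
step 6: P0: store L5 := 56  ⟶  MIII  (L5)  txn=BusRdX+Flush  M[L5]=69
step 7: P0: store L0 := 3  ⟶  MIII  (L0)  txn=BusRdX  M[L0]=90
step 8: P1: load  L5  ⟶  OSII  (L5)  txn=BusRd  M[L5]=69
step 9: P3: store L3 := 74  ⟶  IIIM  (L3)  txn=BusRdX  M[L3]=70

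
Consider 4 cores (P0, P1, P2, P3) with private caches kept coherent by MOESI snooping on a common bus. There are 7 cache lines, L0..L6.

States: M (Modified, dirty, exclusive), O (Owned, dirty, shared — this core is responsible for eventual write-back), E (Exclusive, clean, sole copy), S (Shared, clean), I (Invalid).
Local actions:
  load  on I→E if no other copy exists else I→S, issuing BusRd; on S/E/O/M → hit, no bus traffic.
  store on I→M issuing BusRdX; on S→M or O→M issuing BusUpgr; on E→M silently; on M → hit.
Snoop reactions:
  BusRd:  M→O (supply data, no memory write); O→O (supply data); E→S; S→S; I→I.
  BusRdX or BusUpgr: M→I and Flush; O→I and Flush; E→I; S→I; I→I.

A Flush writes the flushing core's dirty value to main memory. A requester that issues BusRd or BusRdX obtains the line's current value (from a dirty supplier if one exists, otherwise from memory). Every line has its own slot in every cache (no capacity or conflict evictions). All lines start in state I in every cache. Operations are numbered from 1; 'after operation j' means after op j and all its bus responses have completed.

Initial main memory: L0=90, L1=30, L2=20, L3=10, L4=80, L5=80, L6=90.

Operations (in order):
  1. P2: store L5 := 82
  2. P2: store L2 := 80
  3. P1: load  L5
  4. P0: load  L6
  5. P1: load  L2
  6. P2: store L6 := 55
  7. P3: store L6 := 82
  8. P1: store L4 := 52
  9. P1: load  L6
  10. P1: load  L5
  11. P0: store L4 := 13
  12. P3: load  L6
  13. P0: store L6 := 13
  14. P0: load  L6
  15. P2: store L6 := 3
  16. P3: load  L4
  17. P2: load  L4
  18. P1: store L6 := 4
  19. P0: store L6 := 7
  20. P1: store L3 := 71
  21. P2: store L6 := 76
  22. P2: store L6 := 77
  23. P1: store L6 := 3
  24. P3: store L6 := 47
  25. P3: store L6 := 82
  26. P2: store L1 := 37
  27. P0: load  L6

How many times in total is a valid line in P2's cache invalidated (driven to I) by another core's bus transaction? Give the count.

invalidations = 3

1. P2: store L5 := 82  bus=[BusRdX]  L5: P0=I P1=I P2=M P3=I  mem[L5]=80
2. P2: store L2 := 80  bus=[BusRdX]  L2: P0=I P1=I P2=M P3=I  mem[L2]=20
3. P1: load  L5  bus=[BusRd]  L5: P0=I P1=S P2=O P3=I  mem[L5]=80
4. P0: load  L6  bus=[BusRd]  L6: P0=E P1=I P2=I P3=I  mem[L6]=90
5. P1: load  L2  bus=[BusRd]  L2: P0=I P1=S P2=O P3=I  mem[L2]=20
6. P2: store L6 := 55  bus=[BusRdX]  L6: P0=I P1=I P2=M P3=I  mem[L6]=90
7. P3: store L6 := 82  bus=[BusRdX,Flush]  L6: P0=I P1=I P2=I P3=M  mem[L6]=55
8. P1: store L4 := 52  bus=[BusRdX]  L4: P0=I P1=M P2=I P3=I  mem[L4]=80
9. P1: load  L6  bus=[BusRd]  L6: P0=I P1=S P2=I P3=O  mem[L6]=55
10. P1: load  L5  bus=[-]  L5: P0=I P1=S P2=O P3=I  mem[L5]=80
11. P0: store L4 := 13  bus=[BusRdX,Flush]  L4: P0=M P1=I P2=I P3=I  mem[L4]=52
12. P3: load  L6  bus=[-]  L6: P0=I P1=S P2=I P3=O  mem[L6]=55
13. P0: store L6 := 13  bus=[BusRdX,Flush]  L6: P0=M P1=I P2=I P3=I  mem[L6]=82
14. P0: load  L6  bus=[-]  L6: P0=M P1=I P2=I P3=I  mem[L6]=82
15. P2: store L6 := 3  bus=[BusRdX,Flush]  L6: P0=I P1=I P2=M P3=I  mem[L6]=13
16. P3: load  L4  bus=[BusRd]  L4: P0=O P1=I P2=I P3=S  mem[L4]=52
17. P2: load  L4  bus=[BusRd]  L4: P0=O P1=I P2=S P3=S  mem[L4]=52
18. P1: store L6 := 4  bus=[BusRdX,Flush]  L6: P0=I P1=M P2=I P3=I  mem[L6]=3
19. P0: store L6 := 7  bus=[BusRdX,Flush]  L6: P0=M P1=I P2=I P3=I  mem[L6]=4
20. P1: store L3 := 71  bus=[BusRdX]  L3: P0=I P1=M P2=I P3=I  mem[L3]=10
21. P2: store L6 := 76  bus=[BusRdX,Flush]  L6: P0=I P1=I P2=M P3=I  mem[L6]=7
22. P2: store L6 := 77  bus=[-]  L6: P0=I P1=I P2=M P3=I  mem[L6]=7
23. P1: store L6 := 3  bus=[BusRdX,Flush]  L6: P0=I P1=M P2=I P3=I  mem[L6]=77
24. P3: store L6 := 47  bus=[BusRdX,Flush]  L6: P0=I P1=I P2=I P3=M  mem[L6]=3
25. P3: store L6 := 82  bus=[-]  L6: P0=I P1=I P2=I P3=M  mem[L6]=3
26. P2: store L1 := 37  bus=[BusRdX]  L1: P0=I P1=I P2=M P3=I  mem[L1]=30
27. P0: load  L6  bus=[BusRd]  L6: P0=S P1=I P2=I P3=O  mem[L6]=3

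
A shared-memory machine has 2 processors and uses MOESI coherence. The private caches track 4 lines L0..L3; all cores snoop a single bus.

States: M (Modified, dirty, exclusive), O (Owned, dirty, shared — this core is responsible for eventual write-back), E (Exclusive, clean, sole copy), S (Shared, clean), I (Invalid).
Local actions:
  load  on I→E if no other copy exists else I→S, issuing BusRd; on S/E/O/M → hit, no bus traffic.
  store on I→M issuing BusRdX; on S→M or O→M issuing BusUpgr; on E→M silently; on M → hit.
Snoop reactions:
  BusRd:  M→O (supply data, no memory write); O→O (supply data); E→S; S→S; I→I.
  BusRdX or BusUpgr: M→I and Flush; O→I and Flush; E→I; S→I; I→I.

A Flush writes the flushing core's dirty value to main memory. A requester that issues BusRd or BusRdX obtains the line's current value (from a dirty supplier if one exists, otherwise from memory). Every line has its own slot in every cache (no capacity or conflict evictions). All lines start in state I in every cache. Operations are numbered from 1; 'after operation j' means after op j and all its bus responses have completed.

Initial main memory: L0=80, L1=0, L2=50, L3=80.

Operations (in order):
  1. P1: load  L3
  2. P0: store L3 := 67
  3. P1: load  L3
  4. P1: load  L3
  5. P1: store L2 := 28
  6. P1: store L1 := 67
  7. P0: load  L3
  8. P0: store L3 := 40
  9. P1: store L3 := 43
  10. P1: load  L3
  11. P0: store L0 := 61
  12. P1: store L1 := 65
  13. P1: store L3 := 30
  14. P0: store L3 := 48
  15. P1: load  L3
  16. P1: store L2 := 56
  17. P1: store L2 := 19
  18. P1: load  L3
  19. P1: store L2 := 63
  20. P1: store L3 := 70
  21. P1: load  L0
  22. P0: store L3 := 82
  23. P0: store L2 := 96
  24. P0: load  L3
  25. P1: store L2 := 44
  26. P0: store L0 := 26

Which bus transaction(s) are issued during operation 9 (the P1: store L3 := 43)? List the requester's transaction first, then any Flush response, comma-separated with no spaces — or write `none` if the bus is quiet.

1. P1: load  L3  bus=[BusRd]  L3: P0=I P1=E  mem[L3]=80
2. P0: store L3 := 67  bus=[BusRdX]  L3: P0=M P1=I  mem[L3]=80
3. P1: load  L3  bus=[BusRd]  L3: P0=O P1=S  mem[L3]=80
4. P1: load  L3  bus=[-]  L3: P0=O P1=S  mem[L3]=80
5. P1: store L2 := 28  bus=[BusRdX]  L2: P0=I P1=M  mem[L2]=50
6. P1: store L1 := 67  bus=[BusRdX]  L1: P0=I P1=M  mem[L1]=0
7. P0: load  L3  bus=[-]  L3: P0=O P1=S  mem[L3]=80
8. P0: store L3 := 40  bus=[BusUpgr]  L3: P0=M P1=I  mem[L3]=80
9. P1: store L3 := 43  bus=[BusRdX,Flush]  L3: P0=I P1=M  mem[L3]=40
10. P1: load  L3  bus=[-]  L3: P0=I P1=M  mem[L3]=40
11. P0: store L0 := 61  bus=[BusRdX]  L0: P0=M P1=I  mem[L0]=80
12. P1: store L1 := 65  bus=[-]  L1: P0=I P1=M  mem[L1]=0
13. P1: store L3 := 30  bus=[-]  L3: P0=I P1=M  mem[L3]=40
14. P0: store L3 := 48  bus=[BusRdX,Flush]  L3: P0=M P1=I  mem[L3]=30
15. P1: load  L3  bus=[BusRd]  L3: P0=O P1=S  mem[L3]=30
16. P1: store L2 := 56  bus=[-]  L2: P0=I P1=M  mem[L2]=50
17. P1: store L2 := 19  bus=[-]  L2: P0=I P1=M  mem[L2]=50
18. P1: load  L3  bus=[-]  L3: P0=O P1=S  mem[L3]=30
19. P1: store L2 := 63  bus=[-]  L2: P0=I P1=M  mem[L2]=50
20. P1: store L3 := 70  bus=[BusUpgr,Flush]  L3: P0=I P1=M  mem[L3]=48
21. P1: load  L0  bus=[BusRd]  L0: P0=O P1=S  mem[L0]=80
22. P0: store L3 := 82  bus=[BusRdX,Flush]  L3: P0=M P1=I  mem[L3]=70
23. P0: store L2 := 96  bus=[BusRdX,Flush]  L2: P0=M P1=I  mem[L2]=63
24. P0: load  L3  bus=[-]  L3: P0=M P1=I  mem[L3]=70
25. P1: store L2 := 44  bus=[BusRdX,Flush]  L2: P0=I P1=M  mem[L2]=96
26. P0: store L0 := 26  bus=[BusUpgr]  L0: P0=M P1=I  mem[L0]=80

bus = BusRdX,Flush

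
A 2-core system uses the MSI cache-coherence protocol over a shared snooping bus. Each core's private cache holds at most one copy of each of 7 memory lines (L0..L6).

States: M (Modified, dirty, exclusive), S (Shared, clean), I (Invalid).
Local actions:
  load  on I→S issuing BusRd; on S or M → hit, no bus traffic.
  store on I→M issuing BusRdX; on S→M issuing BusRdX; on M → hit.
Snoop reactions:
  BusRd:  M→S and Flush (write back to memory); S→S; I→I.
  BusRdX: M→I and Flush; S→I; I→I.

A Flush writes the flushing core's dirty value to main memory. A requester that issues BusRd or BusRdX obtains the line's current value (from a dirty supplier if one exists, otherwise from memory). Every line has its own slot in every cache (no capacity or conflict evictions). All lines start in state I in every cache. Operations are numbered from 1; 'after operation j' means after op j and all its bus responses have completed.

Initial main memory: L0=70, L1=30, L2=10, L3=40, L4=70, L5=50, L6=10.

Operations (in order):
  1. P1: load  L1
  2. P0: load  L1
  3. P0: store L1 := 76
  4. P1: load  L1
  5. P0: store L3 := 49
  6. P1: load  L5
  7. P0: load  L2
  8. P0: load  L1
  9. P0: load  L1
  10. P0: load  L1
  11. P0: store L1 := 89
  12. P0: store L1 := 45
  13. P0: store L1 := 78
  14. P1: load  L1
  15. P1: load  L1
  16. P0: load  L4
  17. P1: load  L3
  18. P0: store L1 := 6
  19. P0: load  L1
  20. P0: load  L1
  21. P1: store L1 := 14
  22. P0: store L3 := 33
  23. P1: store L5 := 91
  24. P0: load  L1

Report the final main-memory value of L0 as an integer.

[1] P1: load  L1 | P0:I, P1:S(30) | bus: BusRd
[2] P0: load  L1 | P0:S(30), P1:S(30) | bus: BusRd
[3] P0: store L1 := 76 | P0:M(76), P1:I | bus: BusRdX
[4] P1: load  L1 | P0:S(76), P1:S(76) | bus: BusRd,Flush
[5] P0: store L3 := 49 | P0:M(49), P1:I | bus: BusRdX
[6] P1: load  L5 | P0:I, P1:S(50) | bus: BusRd
[7] P0: load  L2 | P0:S(10), P1:I | bus: BusRd
[8] P0: load  L1 | P0:S(76), P1:S(76) | bus: none
[9] P0: load  L1 | P0:S(76), P1:S(76) | bus: none
[10] P0: load  L1 | P0:S(76), P1:S(76) | bus: none
[11] P0: store L1 := 89 | P0:M(89), P1:I | bus: BusRdX
[12] P0: store L1 := 45 | P0:M(45), P1:I | bus: none
[13] P0: store L1 := 78 | P0:M(78), P1:I | bus: none
[14] P1: load  L1 | P0:S(78), P1:S(78) | bus: BusRd,Flush
[15] P1: load  L1 | P0:S(78), P1:S(78) | bus: none
[16] P0: load  L4 | P0:S(70), P1:I | bus: BusRd
[17] P1: load  L3 | P0:S(49), P1:S(49) | bus: BusRd,Flush
[18] P0: store L1 := 6 | P0:M(6), P1:I | bus: BusRdX
[19] P0: load  L1 | P0:M(6), P1:I | bus: none
[20] P0: load  L1 | P0:M(6), P1:I | bus: none
[21] P1: store L1 := 14 | P0:I, P1:M(14) | bus: BusRdX,Flush
[22] P0: store L3 := 33 | P0:M(33), P1:I | bus: BusRdX
[23] P1: store L5 := 91 | P0:I, P1:M(91) | bus: BusRdX
[24] P0: load  L1 | P0:S(14), P1:S(14) | bus: BusRd,Flush

memory[L0] = 70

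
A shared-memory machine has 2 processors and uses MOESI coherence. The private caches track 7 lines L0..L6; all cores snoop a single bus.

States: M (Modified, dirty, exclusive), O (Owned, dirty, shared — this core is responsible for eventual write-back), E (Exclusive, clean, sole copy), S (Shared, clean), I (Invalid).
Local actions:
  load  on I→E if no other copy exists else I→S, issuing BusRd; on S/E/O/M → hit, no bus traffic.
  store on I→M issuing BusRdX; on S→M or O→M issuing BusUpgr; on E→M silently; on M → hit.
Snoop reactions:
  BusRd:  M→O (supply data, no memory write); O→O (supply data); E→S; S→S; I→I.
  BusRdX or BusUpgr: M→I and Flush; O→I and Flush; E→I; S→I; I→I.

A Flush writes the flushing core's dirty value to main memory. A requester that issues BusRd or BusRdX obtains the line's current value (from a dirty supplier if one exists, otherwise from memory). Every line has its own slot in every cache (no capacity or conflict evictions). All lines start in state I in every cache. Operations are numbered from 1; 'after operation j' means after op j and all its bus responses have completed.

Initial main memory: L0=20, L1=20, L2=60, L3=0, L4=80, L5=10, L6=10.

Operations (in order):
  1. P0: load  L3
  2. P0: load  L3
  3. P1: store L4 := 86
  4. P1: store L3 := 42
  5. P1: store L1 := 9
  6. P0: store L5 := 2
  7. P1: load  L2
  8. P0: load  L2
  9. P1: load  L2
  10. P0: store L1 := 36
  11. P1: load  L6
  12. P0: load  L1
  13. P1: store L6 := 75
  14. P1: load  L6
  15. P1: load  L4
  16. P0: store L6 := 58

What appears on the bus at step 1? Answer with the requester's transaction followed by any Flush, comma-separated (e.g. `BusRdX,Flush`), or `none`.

bus = BusRd

[1] P0: load  L3 | P0:E(0), P1:I | bus: BusRd
[2] P0: load  L3 | P0:E(0), P1:I | bus: none
[3] P1: store L4 := 86 | P0:I, P1:M(86) | bus: BusRdX
[4] P1: store L3 := 42 | P0:I, P1:M(42) | bus: BusRdX
[5] P1: store L1 := 9 | P0:I, P1:M(9) | bus: BusRdX
[6] P0: store L5 := 2 | P0:M(2), P1:I | bus: BusRdX
[7] P1: load  L2 | P0:I, P1:E(60) | bus: BusRd
[8] P0: load  L2 | P0:S(60), P1:S(60) | bus: BusRd
[9] P1: load  L2 | P0:S(60), P1:S(60) | bus: none
[10] P0: store L1 := 36 | P0:M(36), P1:I | bus: BusRdX,Flush
[11] P1: load  L6 | P0:I, P1:E(10) | bus: BusRd
[12] P0: load  L1 | P0:M(36), P1:I | bus: none
[13] P1: store L6 := 75 | P0:I, P1:M(75) | bus: none
[14] P1: load  L6 | P0:I, P1:M(75) | bus: none
[15] P1: load  L4 | P0:I, P1:M(86) | bus: none
[16] P0: store L6 := 58 | P0:M(58), P1:I | bus: BusRdX,Flush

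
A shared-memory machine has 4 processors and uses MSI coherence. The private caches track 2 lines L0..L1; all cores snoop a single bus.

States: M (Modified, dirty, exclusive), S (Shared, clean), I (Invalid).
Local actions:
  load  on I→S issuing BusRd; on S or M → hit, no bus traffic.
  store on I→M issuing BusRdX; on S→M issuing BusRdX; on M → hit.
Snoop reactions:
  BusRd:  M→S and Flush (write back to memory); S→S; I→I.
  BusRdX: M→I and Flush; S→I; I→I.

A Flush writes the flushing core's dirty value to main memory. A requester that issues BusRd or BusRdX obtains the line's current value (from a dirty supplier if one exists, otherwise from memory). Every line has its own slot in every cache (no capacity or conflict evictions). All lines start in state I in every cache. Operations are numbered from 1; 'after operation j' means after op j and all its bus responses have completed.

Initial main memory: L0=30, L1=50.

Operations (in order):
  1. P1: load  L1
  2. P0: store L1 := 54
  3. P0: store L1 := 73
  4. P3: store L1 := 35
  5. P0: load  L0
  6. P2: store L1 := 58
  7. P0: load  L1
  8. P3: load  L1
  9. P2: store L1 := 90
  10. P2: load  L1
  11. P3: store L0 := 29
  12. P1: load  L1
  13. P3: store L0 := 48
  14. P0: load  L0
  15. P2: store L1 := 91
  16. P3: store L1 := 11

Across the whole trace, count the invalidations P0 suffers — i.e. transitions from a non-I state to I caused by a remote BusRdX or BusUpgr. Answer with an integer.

invalidations = 3

step 1: P1: load  L1  ⟶  ISII  (L1)  txn=BusRd  M[L1]=50
step 2: P0: store L1 := 54  ⟶  MIII  (L1)  txn=BusRdX  M[L1]=50
step 3: P0: store L1 := 73  ⟶  MIII  (L1)  txn=∅  M[L1]=50
step 4: P3: store L1 := 35  ⟶  IIIM  (L1)  txn=BusRdX+Flush  M[L1]=73
step 5: P0: load  L0  ⟶  SIII  (L0)  txn=BusRd  M[L0]=30
step 6: P2: store L1 := 58  ⟶  IIMI  (L1)  txn=BusRdX+Flush  M[L1]=35
step 7: P0: load  L1  ⟶  SISI  (L1)  txn=BusRd+Flush  M[L1]=58
step 8: P3: load  L1  ⟶  SISS  (L1)  txn=BusRd  M[L1]=58
step 9: P2: store L1 := 90  ⟶  IIMI  (L1)  txn=BusRdX  M[L1]=58
step 10: P2: load  L1  ⟶  IIMI  (L1)  txn=∅  M[L1]=58
step 11: P3: store L0 := 29  ⟶  IIIM  (L0)  txn=BusRdX  M[L0]=30
step 12: P1: load  L1  ⟶  ISSI  (L1)  txn=BusRd+Flush  M[L1]=90
step 13: P3: store L0 := 48  ⟶  IIIM  (L0)  txn=∅  M[L0]=30
step 14: P0: load  L0  ⟶  SIIS  (L0)  txn=BusRd+Flush  M[L0]=48
step 15: P2: store L1 := 91  ⟶  IIMI  (L1)  txn=BusRdX  M[L1]=90
step 16: P3: store L1 := 11  ⟶  IIIM  (L1)  txn=BusRdX+Flush  M[L1]=91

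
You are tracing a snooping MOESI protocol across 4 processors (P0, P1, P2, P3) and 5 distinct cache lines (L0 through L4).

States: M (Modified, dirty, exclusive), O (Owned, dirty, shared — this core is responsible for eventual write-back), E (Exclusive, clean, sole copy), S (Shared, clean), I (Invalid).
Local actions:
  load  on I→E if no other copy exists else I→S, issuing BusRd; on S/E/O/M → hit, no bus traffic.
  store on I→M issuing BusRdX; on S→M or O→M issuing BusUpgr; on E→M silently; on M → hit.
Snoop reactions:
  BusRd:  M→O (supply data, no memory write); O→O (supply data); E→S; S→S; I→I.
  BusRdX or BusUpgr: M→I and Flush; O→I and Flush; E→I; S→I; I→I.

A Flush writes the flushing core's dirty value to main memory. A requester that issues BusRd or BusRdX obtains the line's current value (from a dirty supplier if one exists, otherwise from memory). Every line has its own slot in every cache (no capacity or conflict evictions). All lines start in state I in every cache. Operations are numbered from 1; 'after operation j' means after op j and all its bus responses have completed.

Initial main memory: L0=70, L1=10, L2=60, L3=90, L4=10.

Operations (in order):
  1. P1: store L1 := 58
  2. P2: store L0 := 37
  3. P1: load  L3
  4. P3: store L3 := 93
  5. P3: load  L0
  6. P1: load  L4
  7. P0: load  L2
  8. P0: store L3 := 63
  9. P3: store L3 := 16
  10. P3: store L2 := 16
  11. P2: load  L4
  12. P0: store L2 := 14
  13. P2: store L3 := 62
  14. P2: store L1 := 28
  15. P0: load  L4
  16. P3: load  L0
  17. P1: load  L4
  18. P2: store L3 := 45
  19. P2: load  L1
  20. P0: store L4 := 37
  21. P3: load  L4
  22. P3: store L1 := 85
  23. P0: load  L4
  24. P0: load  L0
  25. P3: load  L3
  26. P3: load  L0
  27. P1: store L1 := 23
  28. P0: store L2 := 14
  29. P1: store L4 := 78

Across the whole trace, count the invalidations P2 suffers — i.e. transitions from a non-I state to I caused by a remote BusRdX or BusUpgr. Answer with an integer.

[1] P1: store L1 := 58 | P0:I, P1:M(58), P2:I, P3:I | bus: BusRdX
[2] P2: store L0 := 37 | P0:I, P1:I, P2:M(37), P3:I | bus: BusRdX
[3] P1: load  L3 | P0:I, P1:E(90), P2:I, P3:I | bus: BusRd
[4] P3: store L3 := 93 | P0:I, P1:I, P2:I, P3:M(93) | bus: BusRdX
[5] P3: load  L0 | P0:I, P1:I, P2:O(37), P3:S(37) | bus: BusRd
[6] P1: load  L4 | P0:I, P1:E(10), P2:I, P3:I | bus: BusRd
[7] P0: load  L2 | P0:E(60), P1:I, P2:I, P3:I | bus: BusRd
[8] P0: store L3 := 63 | P0:M(63), P1:I, P2:I, P3:I | bus: BusRdX,Flush
[9] P3: store L3 := 16 | P0:I, P1:I, P2:I, P3:M(16) | bus: BusRdX,Flush
[10] P3: store L2 := 16 | P0:I, P1:I, P2:I, P3:M(16) | bus: BusRdX
[11] P2: load  L4 | P0:I, P1:S(10), P2:S(10), P3:I | bus: BusRd
[12] P0: store L2 := 14 | P0:M(14), P1:I, P2:I, P3:I | bus: BusRdX,Flush
[13] P2: store L3 := 62 | P0:I, P1:I, P2:M(62), P3:I | bus: BusRdX,Flush
[14] P2: store L1 := 28 | P0:I, P1:I, P2:M(28), P3:I | bus: BusRdX,Flush
[15] P0: load  L4 | P0:S(10), P1:S(10), P2:S(10), P3:I | bus: BusRd
[16] P3: load  L0 | P0:I, P1:I, P2:O(37), P3:S(37) | bus: none
[17] P1: load  L4 | P0:S(10), P1:S(10), P2:S(10), P3:I | bus: none
[18] P2: store L3 := 45 | P0:I, P1:I, P2:M(45), P3:I | bus: none
[19] P2: load  L1 | P0:I, P1:I, P2:M(28), P3:I | bus: none
[20] P0: store L4 := 37 | P0:M(37), P1:I, P2:I, P3:I | bus: BusUpgr
[21] P3: load  L4 | P0:O(37), P1:I, P2:I, P3:S(37) | bus: BusRd
[22] P3: store L1 := 85 | P0:I, P1:I, P2:I, P3:M(85) | bus: BusRdX,Flush
[23] P0: load  L4 | P0:O(37), P1:I, P2:I, P3:S(37) | bus: none
[24] P0: load  L0 | P0:S(37), P1:I, P2:O(37), P3:S(37) | bus: BusRd
[25] P3: load  L3 | P0:I, P1:I, P2:O(45), P3:S(45) | bus: BusRd
[26] P3: load  L0 | P0:S(37), P1:I, P2:O(37), P3:S(37) | bus: none
[27] P1: store L1 := 23 | P0:I, P1:M(23), P2:I, P3:I | bus: BusRdX,Flush
[28] P0: store L2 := 14 | P0:M(14), P1:I, P2:I, P3:I | bus: none
[29] P1: store L4 := 78 | P0:I, P1:M(78), P2:I, P3:I | bus: BusRdX,Flush

invalidations = 2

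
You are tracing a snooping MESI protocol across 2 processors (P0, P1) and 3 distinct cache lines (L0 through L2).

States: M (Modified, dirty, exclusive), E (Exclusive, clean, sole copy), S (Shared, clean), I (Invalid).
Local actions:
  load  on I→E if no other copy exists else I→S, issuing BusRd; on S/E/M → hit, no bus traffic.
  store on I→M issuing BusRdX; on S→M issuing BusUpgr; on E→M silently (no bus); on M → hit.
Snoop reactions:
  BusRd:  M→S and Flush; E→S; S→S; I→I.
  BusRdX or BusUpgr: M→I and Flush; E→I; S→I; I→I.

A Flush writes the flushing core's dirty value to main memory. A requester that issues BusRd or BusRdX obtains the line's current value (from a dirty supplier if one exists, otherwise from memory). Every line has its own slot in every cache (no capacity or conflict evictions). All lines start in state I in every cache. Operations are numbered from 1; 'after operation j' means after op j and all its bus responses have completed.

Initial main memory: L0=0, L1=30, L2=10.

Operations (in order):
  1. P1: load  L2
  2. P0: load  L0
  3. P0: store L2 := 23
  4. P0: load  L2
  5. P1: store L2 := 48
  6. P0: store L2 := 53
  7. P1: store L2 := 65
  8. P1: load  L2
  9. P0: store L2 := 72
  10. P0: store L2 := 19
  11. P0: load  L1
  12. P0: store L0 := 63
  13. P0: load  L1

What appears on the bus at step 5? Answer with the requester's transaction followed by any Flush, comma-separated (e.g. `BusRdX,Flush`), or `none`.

1. P1: load  L2  bus=[BusRd]  L2: P0=I P1=E  mem[L2]=10
2. P0: load  L0  bus=[BusRd]  L0: P0=E P1=I  mem[L0]=0
3. P0: store L2 := 23  bus=[BusRdX]  L2: P0=M P1=I  mem[L2]=10
4. P0: load  L2  bus=[-]  L2: P0=M P1=I  mem[L2]=10
5. P1: store L2 := 48  bus=[BusRdX,Flush]  L2: P0=I P1=M  mem[L2]=23
6. P0: store L2 := 53  bus=[BusRdX,Flush]  L2: P0=M P1=I  mem[L2]=48
7. P1: store L2 := 65  bus=[BusRdX,Flush]  L2: P0=I P1=M  mem[L2]=53
8. P1: load  L2  bus=[-]  L2: P0=I P1=M  mem[L2]=53
9. P0: store L2 := 72  bus=[BusRdX,Flush]  L2: P0=M P1=I  mem[L2]=65
10. P0: store L2 := 19  bus=[-]  L2: P0=M P1=I  mem[L2]=65
11. P0: load  L1  bus=[BusRd]  L1: P0=E P1=I  mem[L1]=30
12. P0: store L0 := 63  bus=[-]  L0: P0=M P1=I  mem[L0]=0
13. P0: load  L1  bus=[-]  L1: P0=E P1=I  mem[L1]=30

bus = BusRdX,Flush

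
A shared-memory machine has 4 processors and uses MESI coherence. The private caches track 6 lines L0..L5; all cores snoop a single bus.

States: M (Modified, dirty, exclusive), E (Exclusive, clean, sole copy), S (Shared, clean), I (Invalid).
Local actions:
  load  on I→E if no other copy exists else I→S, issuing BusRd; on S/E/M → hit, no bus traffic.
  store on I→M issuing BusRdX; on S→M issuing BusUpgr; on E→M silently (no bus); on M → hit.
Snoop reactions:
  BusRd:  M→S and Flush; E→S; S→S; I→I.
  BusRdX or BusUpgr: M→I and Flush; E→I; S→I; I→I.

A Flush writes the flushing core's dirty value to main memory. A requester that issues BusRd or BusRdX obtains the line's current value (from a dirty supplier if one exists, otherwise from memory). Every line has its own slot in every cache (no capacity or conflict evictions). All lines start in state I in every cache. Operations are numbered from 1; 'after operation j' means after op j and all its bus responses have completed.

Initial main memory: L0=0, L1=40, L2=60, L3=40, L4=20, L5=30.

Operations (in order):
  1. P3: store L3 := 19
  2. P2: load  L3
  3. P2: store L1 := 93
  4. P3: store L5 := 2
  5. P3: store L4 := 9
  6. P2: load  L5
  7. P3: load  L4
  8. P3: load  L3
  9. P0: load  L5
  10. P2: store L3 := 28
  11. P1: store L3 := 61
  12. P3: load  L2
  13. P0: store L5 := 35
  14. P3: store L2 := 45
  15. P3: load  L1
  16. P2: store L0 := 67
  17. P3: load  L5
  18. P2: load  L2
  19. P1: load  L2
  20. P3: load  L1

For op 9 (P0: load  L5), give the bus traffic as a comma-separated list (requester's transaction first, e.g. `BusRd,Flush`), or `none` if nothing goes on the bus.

  op1 P3: store L3 := 19 → I/I/I/M on L3; bus BusRdX; mem=40
  op2 P2: load  L3 → I/I/S/S on L3; bus BusRd Flush; mem=19
  op3 P2: store L1 := 93 → I/I/M/I on L1; bus BusRdX; mem=40
  op4 P3: store L5 := 2 → I/I/I/M on L5; bus BusRdX; mem=30
  op5 P3: store L4 := 9 → I/I/I/M on L4; bus BusRdX; mem=20
  op6 P2: load  L5 → I/I/S/S on L5; bus BusRd Flush; mem=2
  op7 P3: load  L4 → I/I/I/M on L4; bus (none); mem=20
  op8 P3: load  L3 → I/I/S/S on L3; bus (none); mem=19
  op9 P0: load  L5 → S/I/S/S on L5; bus BusRd; mem=2
  op10 P2: store L3 := 28 → I/I/M/I on L3; bus BusUpgr; mem=19
  op11 P1: store L3 := 61 → I/M/I/I on L3; bus BusRdX Flush; mem=28
  op12 P3: load  L2 → I/I/I/E on L2; bus BusRd; mem=60
  op13 P0: store L5 := 35 → M/I/I/I on L5; bus BusUpgr; mem=2
  op14 P3: store L2 := 45 → I/I/I/M on L2; bus (none); mem=60
  op15 P3: load  L1 → I/I/S/S on L1; bus BusRd Flush; mem=93
  op16 P2: store L0 := 67 → I/I/M/I on L0; bus BusRdX; mem=0
  op17 P3: load  L5 → S/I/I/S on L5; bus BusRd Flush; mem=35
  op18 P2: load  L2 → I/I/S/S on L2; bus BusRd Flush; mem=45
  op19 P1: load  L2 → I/S/S/S on L2; bus BusRd; mem=45
  op20 P3: load  L1 → I/I/S/S on L1; bus (none); mem=93

bus = BusRd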